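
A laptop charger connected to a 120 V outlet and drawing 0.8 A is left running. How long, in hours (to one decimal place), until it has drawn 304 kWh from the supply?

Power = 0.8 A × 120 V = 96 W = 0.096 kW
Hours = 304 kWh ÷ 0.096 kW = 3166.7 h

3166.7 h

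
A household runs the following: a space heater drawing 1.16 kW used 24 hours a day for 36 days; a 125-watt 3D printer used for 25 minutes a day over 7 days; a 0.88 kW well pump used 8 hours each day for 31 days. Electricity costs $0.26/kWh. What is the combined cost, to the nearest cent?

$317.42

space heater: Runtime = 24 h × 36 = 864 h
space heater: 1.16 kW × 864 h = 1002.24 kWh
3D printer: Runtime = 25 min × 7 = 175 min = 2.916666… h
3D printer: 0.125 kW × 2.916666… h = 0.364583… kWh
well pump: Runtime = 8 h/day × 31 days = 248 h
well pump: 0.88 kW × 248 h = 218.24 kWh
Total energy = 1220.844583… kWh
Cost = 1220.844583… × $0.26 = $317.42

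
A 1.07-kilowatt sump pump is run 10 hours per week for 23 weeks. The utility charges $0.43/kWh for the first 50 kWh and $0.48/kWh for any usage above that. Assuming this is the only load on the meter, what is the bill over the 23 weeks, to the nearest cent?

Runtime = 10 h/week × 23 weeks = 230 h
Energy = 1.07 kW × 230 h = 246.1 kWh
Tier 1 (0–50 kWh): 50 × $0.43 = $21.5
Above 50 kWh: 196.1 × $0.48 = $94.128
Bill = $115.63

$115.63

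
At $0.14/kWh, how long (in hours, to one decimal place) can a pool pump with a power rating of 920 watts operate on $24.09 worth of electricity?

187.0 h

Energy available = $24.09 ÷ $0.14/kWh = 172.0714 kWh
Hours = 172.0714 kWh ÷ 0.92 kW = 187.0 h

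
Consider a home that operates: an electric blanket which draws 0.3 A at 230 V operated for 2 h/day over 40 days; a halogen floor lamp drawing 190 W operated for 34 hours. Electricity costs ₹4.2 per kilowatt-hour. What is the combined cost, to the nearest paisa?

electric blanket: Power = 0.3 A × 230 V = 69 W = 0.069 kW
electric blanket: Runtime = 2 h/day × 40 days = 80 h
electric blanket: 0.069 kW × 80 h = 5.52 kWh
halogen floor lamp: 0.19 kW × 34 h = 6.46 kWh
Total energy = 11.98 kWh
Cost = 11.98 × ₹4.2 = ₹50.32

₹50.32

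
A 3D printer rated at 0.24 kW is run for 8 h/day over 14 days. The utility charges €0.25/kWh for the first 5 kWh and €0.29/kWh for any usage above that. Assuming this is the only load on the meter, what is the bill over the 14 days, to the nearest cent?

Runtime = 8 h/day × 14 days = 112 h
Energy = 0.24 kW × 112 h = 26.88 kWh
Tier 1 (0–5 kWh): 5 × €0.25 = €1.25
Above 5 kWh: 21.88 × €0.29 = €6.3452
Bill = €7.60

€7.60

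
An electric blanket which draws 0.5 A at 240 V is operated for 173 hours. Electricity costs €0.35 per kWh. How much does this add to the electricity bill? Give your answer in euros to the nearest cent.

€7.27

Power = 0.5 A × 240 V = 120 W = 0.12 kW
Energy = 0.12 kW × 173 h = 20.76 kWh
Cost = 20.76 kWh × €0.35/kWh = €7.27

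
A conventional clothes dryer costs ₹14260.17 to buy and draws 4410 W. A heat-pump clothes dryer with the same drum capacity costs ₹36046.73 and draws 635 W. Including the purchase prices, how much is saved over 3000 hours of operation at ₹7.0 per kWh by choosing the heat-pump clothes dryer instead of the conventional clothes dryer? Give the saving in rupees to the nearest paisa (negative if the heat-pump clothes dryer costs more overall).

conventional clothes dryer: ₹14260.17 + (4410/1000) kW × 3000 h × ₹7.0 = ₹14260.17 + ₹92610 = ₹106870.17
heat-pump clothes dryer: ₹36046.73 + (635/1000) kW × 3000 h × ₹7.0 = ₹36046.73 + ₹13335 = ₹49381.73
Saving = ₹106870.17 − ₹49381.73 = ₹57488.44

₹57488.44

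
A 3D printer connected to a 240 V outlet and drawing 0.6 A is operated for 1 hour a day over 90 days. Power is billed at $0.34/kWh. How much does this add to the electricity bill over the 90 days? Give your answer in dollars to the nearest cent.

$4.41

Power = 0.6 A × 240 V = 144 W = 0.144 kW
Runtime = 1 h/day × 90 days = 90 h
Energy = 0.144 kW × 90 h = 12.96 kWh
Cost = 12.96 kWh × $0.34/kWh = $4.41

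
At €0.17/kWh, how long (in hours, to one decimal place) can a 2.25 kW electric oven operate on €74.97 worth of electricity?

196.0 h

Energy available = €74.97 ÷ €0.17/kWh = 441 kWh
Hours = 441 kWh ÷ 2.25 kW = 196.0 h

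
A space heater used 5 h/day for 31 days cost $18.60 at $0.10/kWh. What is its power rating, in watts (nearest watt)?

Energy = $18.60 ÷ $0.10/kWh = 186 kWh
Runtime = 5 h/day × 31 days = 155 h
Power = 186 kWh ÷ 155 h = 1.2 kW = 1200 W

1200 W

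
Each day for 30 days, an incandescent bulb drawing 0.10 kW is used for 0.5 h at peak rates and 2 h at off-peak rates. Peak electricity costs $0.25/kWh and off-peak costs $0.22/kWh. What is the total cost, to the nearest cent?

$1.70

Peak energy = 0.1 kW × 0.5 h × 30 = 1.5 kWh
Off-peak energy = 0.1 kW × 2 h × 30 = 6 kWh
Cost = 1.5 × $0.25 + 6 × $0.22 = $0.375 + $1.32 = $1.70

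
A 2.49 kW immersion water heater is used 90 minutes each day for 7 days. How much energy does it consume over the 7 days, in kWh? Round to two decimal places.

26.15 kWh

Runtime = 90 min × 7 = 630 min = 10.5 h
Energy = 2.49 kW × 10.5 h = 26.145 kWh ≈ 26.15 kWh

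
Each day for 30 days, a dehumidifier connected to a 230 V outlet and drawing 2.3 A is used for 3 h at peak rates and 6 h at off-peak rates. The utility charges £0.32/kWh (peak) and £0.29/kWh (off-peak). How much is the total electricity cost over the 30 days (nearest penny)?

Power = 2.3 A × 230 V = 529 W = 0.529 kW
Peak energy = 0.529 kW × 3 h × 30 = 47.61 kWh
Off-peak energy = 0.529 kW × 6 h × 30 = 95.22 kWh
Cost = 47.61 × £0.32 + 95.22 × £0.29 = £15.2352 + £27.6138 = £42.85

£42.85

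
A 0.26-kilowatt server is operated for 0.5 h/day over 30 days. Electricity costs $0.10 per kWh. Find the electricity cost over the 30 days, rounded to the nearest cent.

Runtime = 0.5 h/day × 30 days = 15 h
Energy = 0.26 kW × 15 h = 3.9 kWh
Cost = 3.9 kWh × $0.10/kWh = $0.39

$0.39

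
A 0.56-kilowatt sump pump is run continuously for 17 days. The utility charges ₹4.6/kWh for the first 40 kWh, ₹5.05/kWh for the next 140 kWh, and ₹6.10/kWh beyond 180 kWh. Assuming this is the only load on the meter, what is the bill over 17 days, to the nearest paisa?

Runtime = 24 h × 17 = 408 h
Energy = 0.56 kW × 408 h = 228.48 kWh
Tier 1 (0–40 kWh): 40 × ₹4.6 = ₹184
Tier 2 (40–180 kWh): 140 × ₹5.05 = ₹707
Above 180 kWh: 48.48 × ₹6.10 = ₹295.728
Bill = ₹1186.73

₹1186.73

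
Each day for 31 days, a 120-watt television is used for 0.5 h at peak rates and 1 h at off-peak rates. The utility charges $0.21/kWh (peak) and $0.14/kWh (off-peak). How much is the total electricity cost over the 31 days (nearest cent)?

$0.91

Peak energy = 0.12 kW × 0.5 h × 31 = 1.86 kWh
Off-peak energy = 0.12 kW × 1 h × 31 = 3.72 kWh
Cost = 1.86 × $0.21 + 3.72 × $0.14 = $0.3906 + $0.5208 = $0.91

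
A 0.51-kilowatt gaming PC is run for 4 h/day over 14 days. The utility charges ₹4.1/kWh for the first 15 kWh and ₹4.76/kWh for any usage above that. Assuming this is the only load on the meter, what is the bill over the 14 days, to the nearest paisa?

Runtime = 4 h/day × 14 days = 56 h
Energy = 0.51 kW × 56 h = 28.56 kWh
Tier 1 (0–15 kWh): 15 × ₹4.1 = ₹61.5
Above 15 kWh: 13.56 × ₹4.76 = ₹64.5456
Bill = ₹126.05

₹126.05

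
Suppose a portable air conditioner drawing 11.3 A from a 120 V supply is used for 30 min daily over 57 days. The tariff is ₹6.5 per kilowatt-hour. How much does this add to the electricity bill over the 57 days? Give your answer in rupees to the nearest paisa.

₹251.20

Power = 11.3 A × 120 V = 1356 W = 1.356 kW
Runtime = 30 min × 57 = 1710 min = 28.5 h
Energy = 1.356 kW × 28.5 h = 38.646 kWh
Cost = 38.646 kWh × ₹6.5/kWh = ₹251.20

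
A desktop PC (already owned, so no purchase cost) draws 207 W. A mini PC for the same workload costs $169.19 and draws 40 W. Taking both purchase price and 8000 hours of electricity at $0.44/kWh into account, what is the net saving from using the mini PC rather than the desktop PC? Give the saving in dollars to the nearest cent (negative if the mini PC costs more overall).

$418.65

desktop PC: $0.00 + (207/1000) kW × 8000 h × $0.44 = $0.00 + $728.64 = $728.64
mini PC: $169.19 + (40/1000) kW × 8000 h × $0.44 = $169.19 + $140.8 = $309.99
Saving = $728.64 − $309.99 = $418.65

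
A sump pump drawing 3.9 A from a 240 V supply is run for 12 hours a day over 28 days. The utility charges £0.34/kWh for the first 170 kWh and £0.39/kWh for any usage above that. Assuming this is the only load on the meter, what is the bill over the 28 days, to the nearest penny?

Power = 3.9 A × 240 V = 936 W = 0.936 kW
Runtime = 12 h/day × 28 days = 336 h
Energy = 0.936 kW × 336 h = 314.496 kWh
Tier 1 (0–170 kWh): 170 × £0.34 = £57.8
Above 170 kWh: 144.496 × £0.39 = £56.35344
Bill = £114.15

£114.15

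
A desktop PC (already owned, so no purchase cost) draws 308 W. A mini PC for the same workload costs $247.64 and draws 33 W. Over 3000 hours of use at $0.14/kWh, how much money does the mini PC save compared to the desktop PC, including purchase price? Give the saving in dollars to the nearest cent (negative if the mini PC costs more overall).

desktop PC: $0.00 + (308/1000) kW × 3000 h × $0.14 = $0.00 + $129.36 = $129.36
mini PC: $247.64 + (33/1000) kW × 3000 h × $0.14 = $247.64 + $13.86 = $261.5
Saving = $129.36 − $261.5 = −$132.14

-$132.14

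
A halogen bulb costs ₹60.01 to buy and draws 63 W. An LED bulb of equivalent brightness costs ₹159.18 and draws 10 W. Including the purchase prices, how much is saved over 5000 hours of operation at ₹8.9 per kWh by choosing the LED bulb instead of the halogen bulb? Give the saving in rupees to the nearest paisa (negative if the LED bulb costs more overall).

₹2259.33

halogen bulb: ₹60.01 + (63/1000) kW × 5000 h × ₹8.9 = ₹60.01 + ₹2803.5 = ₹2863.51
LED bulb: ₹159.18 + (10/1000) kW × 5000 h × ₹8.9 = ₹159.18 + ₹445 = ₹604.18
Saving = ₹2863.51 − ₹604.18 = ₹2259.33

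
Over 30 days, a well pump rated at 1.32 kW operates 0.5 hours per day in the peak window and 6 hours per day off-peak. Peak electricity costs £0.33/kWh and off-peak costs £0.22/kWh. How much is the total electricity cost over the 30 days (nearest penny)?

Peak energy = 1.32 kW × 0.5 h × 30 = 19.8 kWh
Off-peak energy = 1.32 kW × 6 h × 30 = 237.6 kWh
Cost = 19.8 × £0.33 + 237.6 × £0.22 = £6.534 + £52.272 = £58.81

£58.81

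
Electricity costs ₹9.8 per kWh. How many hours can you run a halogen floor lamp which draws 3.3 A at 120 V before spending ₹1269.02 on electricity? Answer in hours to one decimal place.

327.0 h

Power = 3.3 A × 120 V = 396 W = 0.396 kW
Energy available = ₹1269.02 ÷ ₹9.8/kWh = 129.4918 kWh
Hours = 129.4918 kWh ÷ 0.396 kW = 327.0 h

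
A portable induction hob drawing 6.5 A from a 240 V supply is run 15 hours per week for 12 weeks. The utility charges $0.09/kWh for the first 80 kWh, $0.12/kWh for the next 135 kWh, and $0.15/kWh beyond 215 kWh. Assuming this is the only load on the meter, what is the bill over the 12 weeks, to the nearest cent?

$33.27

Power = 6.5 A × 240 V = 1560 W = 1.56 kW
Runtime = 15 h/week × 12 weeks = 180 h
Energy = 1.56 kW × 180 h = 280.8 kWh
Tier 1 (0–80 kWh): 80 × $0.09 = $7.2
Tier 2 (80–215 kWh): 135 × $0.12 = $16.2
Above 215 kWh: 65.8 × $0.15 = $9.87
Bill = $33.27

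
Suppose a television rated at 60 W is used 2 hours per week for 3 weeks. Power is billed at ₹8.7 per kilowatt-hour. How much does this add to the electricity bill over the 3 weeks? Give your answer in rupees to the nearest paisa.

₹3.13

Runtime = 2 h/week × 3 weeks = 6 h
Energy = 0.06 kW × 6 h = 0.36 kWh
Cost = 0.36 kWh × ₹8.7/kWh = ₹3.13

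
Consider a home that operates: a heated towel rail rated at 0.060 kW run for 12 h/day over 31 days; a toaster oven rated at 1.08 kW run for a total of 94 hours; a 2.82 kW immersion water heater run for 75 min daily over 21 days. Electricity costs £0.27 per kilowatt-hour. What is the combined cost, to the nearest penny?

heated towel rail: Runtime = 12 h/day × 31 days = 372 h
heated towel rail: 0.06 kW × 372 h = 22.32 kWh
toaster oven: 1.08 kW × 94 h = 101.52 kWh
immersion water heater: Runtime = 75 min × 21 = 1575 min = 26.25 h
immersion water heater: 2.82 kW × 26.25 h = 74.025 kWh
Total energy = 197.865 kWh
Cost = 197.865 × £0.27 = £53.42

£53.42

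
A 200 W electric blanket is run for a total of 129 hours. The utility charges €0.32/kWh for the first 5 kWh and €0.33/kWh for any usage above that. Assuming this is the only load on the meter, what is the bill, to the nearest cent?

€8.46

Energy = 0.2 kW × 129 h = 25.8 kWh
Tier 1 (0–5 kWh): 5 × €0.32 = €1.6
Above 5 kWh: 20.8 × €0.33 = €6.864
Bill = €8.46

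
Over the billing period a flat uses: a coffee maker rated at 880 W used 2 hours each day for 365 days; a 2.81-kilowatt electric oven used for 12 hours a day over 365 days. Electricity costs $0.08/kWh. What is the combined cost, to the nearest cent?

$1036.02

coffee maker: Runtime = 2 h/day × 365 days = 730 h
coffee maker: 0.88 kW × 730 h = 642.4 kWh
electric oven: Runtime = 12 h/day × 365 days = 4380 h
electric oven: 2.81 kW × 4380 h = 12307.8 kWh
Total energy = 12950.2 kWh
Cost = 12950.2 × $0.08 = $1036.02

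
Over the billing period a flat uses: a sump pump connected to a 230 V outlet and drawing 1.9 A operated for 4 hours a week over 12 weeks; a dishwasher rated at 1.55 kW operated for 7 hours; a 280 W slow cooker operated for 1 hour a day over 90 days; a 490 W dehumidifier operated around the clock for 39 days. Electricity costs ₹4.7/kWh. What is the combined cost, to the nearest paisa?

sump pump: Power = 1.9 A × 230 V = 437 W = 0.437 kW
sump pump: Runtime = 4 h/week × 12 weeks = 48 h
sump pump: 0.437 kW × 48 h = 20.976 kWh
dishwasher: 1.55 kW × 7 h = 10.85 kWh
slow cooker: Runtime = 1 h/day × 90 days = 90 h
slow cooker: 0.28 kW × 90 h = 25.2 kWh
dehumidifier: Runtime = 24 h × 39 = 936 h
dehumidifier: 0.49 kW × 936 h = 458.64 kWh
Total energy = 515.666 kWh
Cost = 515.666 × ₹4.7 = ₹2423.63

₹2423.63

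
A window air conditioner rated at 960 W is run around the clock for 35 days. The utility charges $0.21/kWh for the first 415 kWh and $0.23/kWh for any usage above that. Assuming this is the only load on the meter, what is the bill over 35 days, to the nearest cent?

Runtime = 24 h × 35 = 840 h
Energy = 0.96 kW × 840 h = 806.4 kWh
Tier 1 (0–415 kWh): 415 × $0.21 = $87.15
Above 415 kWh: 391.4 × $0.23 = $90.022
Bill = $177.17

$177.17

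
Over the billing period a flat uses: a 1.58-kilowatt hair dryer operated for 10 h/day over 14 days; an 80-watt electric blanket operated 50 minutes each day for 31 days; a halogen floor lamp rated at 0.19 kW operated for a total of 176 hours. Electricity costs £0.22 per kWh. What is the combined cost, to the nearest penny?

hair dryer: Runtime = 10 h/day × 14 days = 140 h
hair dryer: 1.58 kW × 140 h = 221.2 kWh
electric blanket: Runtime = 50 min × 31 = 1550 min = 25.833333… h
electric blanket: 0.08 kW × 25.833333… h = 2.066666… kWh
halogen floor lamp: 0.19 kW × 176 h = 33.44 kWh
Total energy = 256.706666… kWh
Cost = 256.706666… × £0.22 = £56.48

£56.48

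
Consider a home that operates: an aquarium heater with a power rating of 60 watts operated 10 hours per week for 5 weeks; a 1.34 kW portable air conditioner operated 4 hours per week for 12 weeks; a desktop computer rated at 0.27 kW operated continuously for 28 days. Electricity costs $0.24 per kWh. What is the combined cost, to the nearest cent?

aquarium heater: Runtime = 10 h/week × 5 weeks = 50 h
aquarium heater: 0.06 kW × 50 h = 3 kWh
portable air conditioner: Runtime = 4 h/week × 12 weeks = 48 h
portable air conditioner: 1.34 kW × 48 h = 64.32 kWh
desktop computer: Runtime = 24 h × 28 = 672 h
desktop computer: 0.27 kW × 672 h = 181.44 kWh
Total energy = 248.76 kWh
Cost = 248.76 × $0.24 = $59.70

$59.70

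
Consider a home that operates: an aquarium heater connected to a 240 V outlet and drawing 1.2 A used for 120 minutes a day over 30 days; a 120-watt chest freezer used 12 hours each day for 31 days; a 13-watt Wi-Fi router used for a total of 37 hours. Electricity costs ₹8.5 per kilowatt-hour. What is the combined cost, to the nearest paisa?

aquarium heater: Power = 1.2 A × 240 V = 288 W = 0.288 kW
aquarium heater: Runtime = 120 min × 30 = 3600 min = 60 h
aquarium heater: 0.288 kW × 60 h = 17.28 kWh
chest freezer: Runtime = 12 h/day × 31 days = 372 h
chest freezer: 0.12 kW × 372 h = 44.64 kWh
Wi-Fi router: 0.013 kW × 37 h = 0.481 kWh
Total energy = 62.401 kWh
Cost = 62.401 × ₹8.5 = ₹530.41

₹530.41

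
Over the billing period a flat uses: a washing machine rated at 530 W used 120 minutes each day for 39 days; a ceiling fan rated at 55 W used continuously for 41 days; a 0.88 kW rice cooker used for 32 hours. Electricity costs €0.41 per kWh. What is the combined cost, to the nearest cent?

washing machine: Runtime = 120 min × 39 = 4680 min = 78 h
washing machine: 0.53 kW × 78 h = 41.34 kWh
ceiling fan: Runtime = 24 h × 41 = 984 h
ceiling fan: 0.055 kW × 984 h = 54.12 kWh
rice cooker: 0.88 kW × 32 h = 28.16 kWh
Total energy = 123.62 kWh
Cost = 123.62 × €0.41 = €50.68

€50.68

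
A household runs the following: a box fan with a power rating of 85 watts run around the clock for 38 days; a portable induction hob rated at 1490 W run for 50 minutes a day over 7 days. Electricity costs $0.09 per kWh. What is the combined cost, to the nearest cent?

box fan: Runtime = 24 h × 38 = 912 h
box fan: 0.085 kW × 912 h = 77.52 kWh
portable induction hob: Runtime = 50 min × 7 = 350 min = 5.833333… h
portable induction hob: 1.49 kW × 5.833333… h = 8.691666… kWh
Total energy = 86.211666… kWh
Cost = 86.211666… × $0.09 = $7.76

$7.76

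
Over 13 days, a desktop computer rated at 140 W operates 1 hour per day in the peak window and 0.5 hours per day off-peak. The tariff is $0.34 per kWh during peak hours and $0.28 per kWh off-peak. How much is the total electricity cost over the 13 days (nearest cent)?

$0.87

Peak energy = 0.14 kW × 1 h × 13 = 1.82 kWh
Off-peak energy = 0.14 kW × 0.5 h × 13 = 0.91 kWh
Cost = 1.82 × $0.34 + 0.91 × $0.28 = $0.6188 + $0.2548 = $0.87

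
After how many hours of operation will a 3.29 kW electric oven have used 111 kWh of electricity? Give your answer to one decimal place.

Hours = 111 kWh ÷ 3.29 kW = 33.7 h

33.7 h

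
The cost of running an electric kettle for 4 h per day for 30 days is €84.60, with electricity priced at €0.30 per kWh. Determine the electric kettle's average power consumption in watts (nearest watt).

2350 W

Energy = €84.60 ÷ €0.30/kWh = 282 kWh
Runtime = 4 h/day × 30 days = 120 h
Power = 282 kWh ÷ 120 h = 2.35 kW = 2350 W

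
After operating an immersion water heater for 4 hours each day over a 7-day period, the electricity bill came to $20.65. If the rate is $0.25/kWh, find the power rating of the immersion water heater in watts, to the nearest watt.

Energy = $20.65 ÷ $0.25/kWh = 82.6 kWh
Runtime = 4 h/day × 7 days = 28 h
Power = 82.6 kWh ÷ 28 h = 2.95 kW = 2950 W

2950 W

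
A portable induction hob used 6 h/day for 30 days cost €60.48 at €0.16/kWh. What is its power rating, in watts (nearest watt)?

Energy = €60.48 ÷ €0.16/kWh = 378 kWh
Runtime = 6 h/day × 30 days = 180 h
Power = 378 kWh ÷ 180 h = 2.1 kW = 2100 W

2100 W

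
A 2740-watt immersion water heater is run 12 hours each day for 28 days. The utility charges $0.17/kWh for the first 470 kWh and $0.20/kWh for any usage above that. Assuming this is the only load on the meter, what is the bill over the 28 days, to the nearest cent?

$170.03

Runtime = 12 h/day × 28 days = 336 h
Energy = 2.74 kW × 336 h = 920.64 kWh
Tier 1 (0–470 kWh): 470 × $0.17 = $79.9
Above 470 kWh: 450.64 × $0.20 = $90.128
Bill = $170.03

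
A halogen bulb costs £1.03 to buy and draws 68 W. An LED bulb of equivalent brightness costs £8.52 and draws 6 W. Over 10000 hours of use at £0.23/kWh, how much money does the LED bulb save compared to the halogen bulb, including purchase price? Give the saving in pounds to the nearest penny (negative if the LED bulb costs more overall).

halogen bulb: £1.03 + (68/1000) kW × 10000 h × £0.23 = £1.03 + £156.4 = £157.43
LED bulb: £8.52 + (6/1000) kW × 10000 h × £0.23 = £8.52 + £13.8 = £22.32
Saving = £157.43 − £22.32 = £135.11

£135.11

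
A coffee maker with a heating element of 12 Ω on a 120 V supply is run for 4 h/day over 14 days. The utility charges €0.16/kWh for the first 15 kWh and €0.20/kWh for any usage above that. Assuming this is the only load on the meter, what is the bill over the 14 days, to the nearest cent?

€12.84

Power = V²/R = 120²/12 = 1200 W = 1.2 kW
Runtime = 4 h/day × 14 days = 56 h
Energy = 1.2 kW × 56 h = 67.2 kWh
Tier 1 (0–15 kWh): 15 × €0.16 = €2.4
Above 15 kWh: 52.2 × €0.20 = €10.44
Bill = €12.84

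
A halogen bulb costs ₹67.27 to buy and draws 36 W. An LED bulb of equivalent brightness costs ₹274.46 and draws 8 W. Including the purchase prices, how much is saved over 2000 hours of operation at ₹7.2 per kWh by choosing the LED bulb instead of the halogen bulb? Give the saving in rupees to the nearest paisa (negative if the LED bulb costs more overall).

₹196.01

halogen bulb: ₹67.27 + (36/1000) kW × 2000 h × ₹7.2 = ₹67.27 + ₹518.4 = ₹585.67
LED bulb: ₹274.46 + (8/1000) kW × 2000 h × ₹7.2 = ₹274.46 + ₹115.2 = ₹389.66
Saving = ₹585.67 − ₹389.66 = ₹196.01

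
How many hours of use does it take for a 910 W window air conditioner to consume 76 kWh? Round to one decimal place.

Hours = 76 kWh ÷ 0.91 kW = 83.5 h

83.5 h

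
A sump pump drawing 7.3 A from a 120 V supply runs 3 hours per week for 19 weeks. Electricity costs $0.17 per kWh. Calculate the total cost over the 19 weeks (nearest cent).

$8.49

Power = 7.3 A × 120 V = 876 W = 0.876 kW
Runtime = 3 h/week × 19 weeks = 57 h
Energy = 0.876 kW × 57 h = 49.932 kWh
Cost = 49.932 kWh × $0.17/kWh = $8.49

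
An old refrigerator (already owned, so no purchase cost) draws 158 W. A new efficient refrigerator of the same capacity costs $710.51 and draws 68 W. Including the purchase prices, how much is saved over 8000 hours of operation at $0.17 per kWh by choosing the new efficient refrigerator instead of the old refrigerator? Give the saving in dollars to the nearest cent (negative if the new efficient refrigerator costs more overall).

old refrigerator: $0.00 + (158/1000) kW × 8000 h × $0.17 = $0.00 + $214.88 = $214.88
new efficient refrigerator: $710.51 + (68/1000) kW × 8000 h × $0.17 = $710.51 + $92.48 = $802.99
Saving = $214.88 − $802.99 = −$588.11

-$588.11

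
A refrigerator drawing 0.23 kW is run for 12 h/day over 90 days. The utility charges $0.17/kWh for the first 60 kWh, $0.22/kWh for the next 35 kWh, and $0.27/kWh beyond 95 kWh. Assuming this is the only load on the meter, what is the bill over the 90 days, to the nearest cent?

$59.32

Runtime = 12 h/day × 90 days = 1080 h
Energy = 0.23 kW × 1080 h = 248.4 kWh
Tier 1 (0–60 kWh): 60 × $0.17 = $10.2
Tier 2 (60–95 kWh): 35 × $0.22 = $7.7
Above 95 kWh: 153.4 × $0.27 = $41.418
Bill = $59.32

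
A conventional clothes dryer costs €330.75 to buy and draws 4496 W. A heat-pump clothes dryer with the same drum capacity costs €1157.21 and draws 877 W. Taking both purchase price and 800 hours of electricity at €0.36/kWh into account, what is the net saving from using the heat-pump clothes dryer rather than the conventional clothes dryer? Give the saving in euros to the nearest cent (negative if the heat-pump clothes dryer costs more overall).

€215.81

conventional clothes dryer: €330.75 + (4496/1000) kW × 800 h × €0.36 = €330.75 + €1294.848 = €1625.598
heat-pump clothes dryer: €1157.21 + (877/1000) kW × 800 h × €0.36 = €1157.21 + €252.576 = €1409.786
Saving = €1625.598 − €1409.786 = €215.812 → €215.81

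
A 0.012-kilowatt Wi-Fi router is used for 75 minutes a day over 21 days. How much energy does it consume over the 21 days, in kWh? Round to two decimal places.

0.32 kWh

Runtime = 75 min × 21 = 1575 min = 26.25 h
Energy = 0.012 kW × 26.25 h = 0.315 kWh ≈ 0.32 kWh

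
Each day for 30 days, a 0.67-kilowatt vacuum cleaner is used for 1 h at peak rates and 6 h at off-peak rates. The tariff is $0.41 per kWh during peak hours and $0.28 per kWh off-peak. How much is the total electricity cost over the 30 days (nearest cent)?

Peak energy = 0.67 kW × 1 h × 30 = 20.1 kWh
Off-peak energy = 0.67 kW × 6 h × 30 = 120.6 kWh
Cost = 20.1 × $0.41 + 120.6 × $0.28 = $8.241 + $33.768 = $42.01

$42.01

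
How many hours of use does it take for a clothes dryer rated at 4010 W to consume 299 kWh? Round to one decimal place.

Hours = 299 kWh ÷ 4.01 kW = 74.6 h

74.6 h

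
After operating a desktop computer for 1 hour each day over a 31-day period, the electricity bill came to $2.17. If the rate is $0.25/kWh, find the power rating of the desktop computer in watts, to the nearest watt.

Energy = $2.17 ÷ $0.25/kWh = 8.68 kWh
Runtime = 1 h/day × 31 days = 31 h
Power = 8.68 kWh ÷ 31 h = 0.28 kW = 280 W

280 W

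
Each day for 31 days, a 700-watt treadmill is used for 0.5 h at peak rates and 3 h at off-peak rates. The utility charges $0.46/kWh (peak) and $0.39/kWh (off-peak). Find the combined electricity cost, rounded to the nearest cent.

Peak energy = 0.7 kW × 0.5 h × 31 = 10.85 kWh
Off-peak energy = 0.7 kW × 3 h × 31 = 65.1 kWh
Cost = 10.85 × $0.46 + 65.1 × $0.39 = $4.991 + $25.389 = $30.38

$30.38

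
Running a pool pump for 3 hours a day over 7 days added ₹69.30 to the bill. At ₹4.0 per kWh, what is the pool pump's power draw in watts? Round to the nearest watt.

825 W

Energy = ₹69.30 ÷ ₹4.0/kWh = 17.325 kWh
Runtime = 3 h/day × 7 days = 21 h
Power = 17.325 kWh ÷ 21 h = 0.825 kW = 825 W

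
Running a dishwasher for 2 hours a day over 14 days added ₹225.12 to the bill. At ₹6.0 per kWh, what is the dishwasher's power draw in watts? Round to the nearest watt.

Energy = ₹225.12 ÷ ₹6.0/kWh = 37.52 kWh
Runtime = 2 h/day × 14 days = 28 h
Power = 37.52 kWh ÷ 28 h = 1.34 kW = 1340 W

1340 W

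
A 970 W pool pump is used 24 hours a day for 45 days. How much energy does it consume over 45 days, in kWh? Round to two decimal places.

1047.60 kWh

Runtime = 24 h × 45 = 1080 h
Energy = 0.97 kW × 1080 h = 1047.6 kWh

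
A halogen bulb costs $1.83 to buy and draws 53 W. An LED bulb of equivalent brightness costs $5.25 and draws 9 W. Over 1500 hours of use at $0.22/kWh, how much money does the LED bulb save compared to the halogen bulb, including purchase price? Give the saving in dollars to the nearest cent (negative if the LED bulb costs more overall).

halogen bulb: $1.83 + (53/1000) kW × 1500 h × $0.22 = $1.83 + $17.49 = $19.32
LED bulb: $5.25 + (9/1000) kW × 1500 h × $0.22 = $5.25 + $2.97 = $8.22
Saving = $19.32 − $8.22 = $11.1

$11.10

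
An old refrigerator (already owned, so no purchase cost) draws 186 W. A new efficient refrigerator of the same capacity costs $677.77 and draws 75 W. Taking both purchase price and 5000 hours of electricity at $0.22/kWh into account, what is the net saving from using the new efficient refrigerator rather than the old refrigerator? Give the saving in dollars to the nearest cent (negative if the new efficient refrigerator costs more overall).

-$555.67

old refrigerator: $0.00 + (186/1000) kW × 5000 h × $0.22 = $0.00 + $204.6 = $204.6
new efficient refrigerator: $677.77 + (75/1000) kW × 5000 h × $0.22 = $677.77 + $82.5 = $760.27
Saving = $204.6 − $760.27 = −$555.67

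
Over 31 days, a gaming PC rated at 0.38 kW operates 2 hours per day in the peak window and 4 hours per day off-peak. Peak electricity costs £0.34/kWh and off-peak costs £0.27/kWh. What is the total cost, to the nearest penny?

Peak energy = 0.38 kW × 2 h × 31 = 23.56 kWh
Off-peak energy = 0.38 kW × 4 h × 31 = 47.12 kWh
Cost = 23.56 × £0.34 + 47.12 × £0.27 = £8.0104 + £12.7224 = £20.73

£20.73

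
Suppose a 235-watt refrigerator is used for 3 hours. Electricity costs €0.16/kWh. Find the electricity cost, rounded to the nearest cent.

€0.11

Energy = 0.235 kW × 3 h = 0.705 kWh
Cost = 0.705 kWh × €0.16/kWh = €0.11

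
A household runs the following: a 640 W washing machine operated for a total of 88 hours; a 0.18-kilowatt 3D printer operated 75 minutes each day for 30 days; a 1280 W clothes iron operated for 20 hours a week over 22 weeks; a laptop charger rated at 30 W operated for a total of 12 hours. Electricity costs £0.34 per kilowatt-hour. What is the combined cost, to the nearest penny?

washing machine: 0.64 kW × 88 h = 56.32 kWh
3D printer: Runtime = 75 min × 30 = 2250 min = 37.5 h
3D printer: 0.18 kW × 37.5 h = 6.75 kWh
clothes iron: Runtime = 20 h/week × 22 weeks = 440 h
clothes iron: 1.28 kW × 440 h = 563.2 kWh
laptop charger: 0.03 kW × 12 h = 0.36 kWh
Total energy = 626.63 kWh
Cost = 626.63 × £0.34 = £213.05

£213.05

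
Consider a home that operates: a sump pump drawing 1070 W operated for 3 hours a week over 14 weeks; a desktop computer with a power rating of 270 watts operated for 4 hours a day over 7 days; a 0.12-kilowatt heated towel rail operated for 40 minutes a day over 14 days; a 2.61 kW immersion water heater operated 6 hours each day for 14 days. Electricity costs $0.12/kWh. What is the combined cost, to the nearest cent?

$32.74

sump pump: Runtime = 3 h/week × 14 weeks = 42 h
sump pump: 1.07 kW × 42 h = 44.94 kWh
desktop computer: Runtime = 4 h/day × 7 days = 28 h
desktop computer: 0.27 kW × 28 h = 7.56 kWh
heated towel rail: Runtime = 40 min × 14 = 560 min = 9.333333… h
heated towel rail: 0.12 kW × 9.333333… h = 1.12 kWh
immersion water heater: Runtime = 6 h/day × 14 days = 84 h
immersion water heater: 2.61 kW × 84 h = 219.24 kWh
Total energy = 272.86 kWh
Cost = 272.86 × $0.12 = $32.74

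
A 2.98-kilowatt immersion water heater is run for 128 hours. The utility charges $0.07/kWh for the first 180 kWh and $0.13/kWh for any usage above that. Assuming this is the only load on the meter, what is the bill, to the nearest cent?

Energy = 2.98 kW × 128 h = 381.44 kWh
Tier 1 (0–180 kWh): 180 × $0.07 = $12.6
Above 180 kWh: 201.44 × $0.13 = $26.1872
Bill = $38.79

$38.79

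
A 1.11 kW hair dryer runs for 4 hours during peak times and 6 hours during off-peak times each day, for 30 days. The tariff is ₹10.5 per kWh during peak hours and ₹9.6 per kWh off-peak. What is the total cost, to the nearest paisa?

Peak energy = 1.11 kW × 4 h × 30 = 133.2 kWh
Off-peak energy = 1.11 kW × 6 h × 30 = 199.8 kWh
Cost = 133.2 × ₹10.5 + 199.8 × ₹9.6 = ₹1398.6 + ₹1918.08 = ₹3316.68

₹3316.68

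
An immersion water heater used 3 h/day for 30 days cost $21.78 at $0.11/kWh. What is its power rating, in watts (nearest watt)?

Energy = $21.78 ÷ $0.11/kWh = 198 kWh
Runtime = 3 h/day × 30 days = 90 h
Power = 198 kWh ÷ 90 h = 2.2 kW = 2200 W

2200 W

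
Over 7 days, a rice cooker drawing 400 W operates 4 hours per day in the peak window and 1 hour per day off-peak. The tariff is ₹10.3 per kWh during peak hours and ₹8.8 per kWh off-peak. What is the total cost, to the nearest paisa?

Peak energy = 0.4 kW × 4 h × 7 = 11.2 kWh
Off-peak energy = 0.4 kW × 1 h × 7 = 2.8 kWh
Cost = 11.2 × ₹10.3 + 2.8 × ₹8.8 = ₹115.36 + ₹24.64 = ₹140.00

₹140.00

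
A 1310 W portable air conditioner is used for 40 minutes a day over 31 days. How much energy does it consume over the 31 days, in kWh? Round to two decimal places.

27.07 kWh

Runtime = 40 min × 31 = 1240 min = 20.666666… h
Energy = 1.31 kW × 20.666666… h = 27.073333… kWh ≈ 27.07 kWh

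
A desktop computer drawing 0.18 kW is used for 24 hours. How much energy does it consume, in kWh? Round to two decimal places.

Energy = 0.18 kW × 24 h = 4.32 kWh

4.32 kWh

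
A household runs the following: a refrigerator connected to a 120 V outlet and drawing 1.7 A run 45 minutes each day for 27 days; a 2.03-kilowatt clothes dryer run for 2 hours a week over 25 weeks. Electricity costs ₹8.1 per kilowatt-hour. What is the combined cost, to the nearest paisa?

₹855.61

refrigerator: Power = 1.7 A × 120 V = 204 W = 0.204 kW
refrigerator: Runtime = 45 min × 27 = 1215 min = 20.25 h
refrigerator: 0.204 kW × 20.25 h = 4.131 kWh
clothes dryer: Runtime = 2 h/week × 25 weeks = 50 h
clothes dryer: 2.03 kW × 50 h = 101.5 kWh
Total energy = 105.631 kWh
Cost = 105.631 × ₹8.1 = ₹855.61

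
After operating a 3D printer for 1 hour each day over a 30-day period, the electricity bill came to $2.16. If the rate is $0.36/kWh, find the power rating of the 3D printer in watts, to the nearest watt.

200 W

Energy = $2.16 ÷ $0.36/kWh = 6 kWh
Runtime = 1 h/day × 30 days = 30 h
Power = 6 kWh ÷ 30 h = 0.2 kW = 200 W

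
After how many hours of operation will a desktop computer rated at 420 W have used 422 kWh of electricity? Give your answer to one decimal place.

Hours = 422 kWh ÷ 0.42 kW = 1004.8 h

1004.8 h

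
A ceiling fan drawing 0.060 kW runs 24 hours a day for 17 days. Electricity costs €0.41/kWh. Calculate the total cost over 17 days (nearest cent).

€10.04

Runtime = 24 h × 17 = 408 h
Energy = 0.06 kW × 408 h = 24.48 kWh
Cost = 24.48 kWh × €0.41/kWh = €10.04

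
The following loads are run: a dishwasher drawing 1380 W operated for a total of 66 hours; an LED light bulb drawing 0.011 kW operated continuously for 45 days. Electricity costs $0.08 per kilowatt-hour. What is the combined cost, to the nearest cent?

$8.24

dishwasher: 1.38 kW × 66 h = 91.08 kWh
LED light bulb: Runtime = 24 h × 45 = 1080 h
LED light bulb: 0.011 kW × 1080 h = 11.88 kWh
Total energy = 102.96 kWh
Cost = 102.96 × $0.08 = $8.24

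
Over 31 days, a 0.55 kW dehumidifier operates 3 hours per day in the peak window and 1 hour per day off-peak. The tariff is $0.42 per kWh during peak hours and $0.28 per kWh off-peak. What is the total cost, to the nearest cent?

$26.26

Peak energy = 0.55 kW × 3 h × 31 = 51.15 kWh
Off-peak energy = 0.55 kW × 1 h × 31 = 17.05 kWh
Cost = 51.15 × $0.42 + 17.05 × $0.28 = $21.483 + $4.774 = $26.26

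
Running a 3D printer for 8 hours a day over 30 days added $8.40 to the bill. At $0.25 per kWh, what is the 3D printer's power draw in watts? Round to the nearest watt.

Energy = $8.40 ÷ $0.25/kWh = 33.6 kWh
Runtime = 8 h/day × 30 days = 240 h
Power = 33.6 kWh ÷ 240 h = 0.14 kW = 140 W

140 W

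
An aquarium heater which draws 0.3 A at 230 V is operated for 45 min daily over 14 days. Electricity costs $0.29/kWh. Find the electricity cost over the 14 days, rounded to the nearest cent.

$0.21

Power = 0.3 A × 230 V = 69 W = 0.069 kW
Runtime = 45 min × 14 = 630 min = 10.5 h
Energy = 0.069 kW × 10.5 h = 0.7245 kWh
Cost = 0.7245 kWh × $0.29/kWh = $0.21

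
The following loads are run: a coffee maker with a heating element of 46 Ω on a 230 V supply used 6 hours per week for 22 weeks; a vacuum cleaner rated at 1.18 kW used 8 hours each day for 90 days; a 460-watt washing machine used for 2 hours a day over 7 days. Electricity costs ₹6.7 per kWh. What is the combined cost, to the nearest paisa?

coffee maker: Power = V²/R = 230²/46 = 1150 W = 1.15 kW
coffee maker: Runtime = 6 h/week × 22 weeks = 132 h
coffee maker: 1.15 kW × 132 h = 151.8 kWh
vacuum cleaner: Runtime = 8 h/day × 90 days = 720 h
vacuum cleaner: 1.18 kW × 720 h = 849.6 kWh
washing machine: Runtime = 2 h/day × 7 days = 14 h
washing machine: 0.46 kW × 14 h = 6.44 kWh
Total energy = 1007.84 kWh
Cost = 1007.84 × ₹6.7 = ₹6752.53

₹6752.53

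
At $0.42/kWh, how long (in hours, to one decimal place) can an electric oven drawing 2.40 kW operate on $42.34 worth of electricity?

Energy available = $42.34 ÷ $0.42/kWh = 100.8095 kWh
Hours = 100.8095 kWh ÷ 2.4 kW = 42.0 h

42.0 h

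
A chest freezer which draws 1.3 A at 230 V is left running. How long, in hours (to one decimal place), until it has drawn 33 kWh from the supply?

110.4 h

Power = 1.3 A × 230 V = 299 W = 0.299 kW
Hours = 33 kWh ÷ 0.299 kW = 110.4 h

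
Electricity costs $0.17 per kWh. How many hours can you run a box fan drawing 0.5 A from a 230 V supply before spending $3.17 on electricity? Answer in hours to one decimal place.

Power = 0.5 A × 230 V = 115 W = 0.115 kW
Energy available = $3.17 ÷ $0.17/kWh = 18.6471 kWh
Hours = 18.6471 kWh ÷ 0.115 kW = 162.1 h

162.1 h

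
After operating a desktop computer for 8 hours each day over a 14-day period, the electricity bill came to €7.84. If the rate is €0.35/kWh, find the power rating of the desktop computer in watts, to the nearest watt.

200 W

Energy = €7.84 ÷ €0.35/kWh = 22.4 kWh
Runtime = 8 h/day × 14 days = 112 h
Power = 22.4 kWh ÷ 112 h = 0.2 kW = 200 W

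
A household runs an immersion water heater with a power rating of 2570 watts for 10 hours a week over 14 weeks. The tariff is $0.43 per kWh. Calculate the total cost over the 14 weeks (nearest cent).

Runtime = 10 h/week × 14 weeks = 140 h
Energy = 2.57 kW × 140 h = 359.8 kWh
Cost = 359.8 kWh × $0.43/kWh = $154.71

$154.71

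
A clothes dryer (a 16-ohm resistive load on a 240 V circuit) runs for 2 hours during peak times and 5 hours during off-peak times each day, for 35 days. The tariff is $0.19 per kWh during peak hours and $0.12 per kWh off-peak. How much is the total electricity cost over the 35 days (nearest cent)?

$123.48

Power = V²/R = 240²/16 = 3600 W = 3.6 kW
Peak energy = 3.6 kW × 2 h × 35 = 252 kWh
Off-peak energy = 3.6 kW × 5 h × 35 = 630 kWh
Cost = 252 × $0.19 + 630 × $0.12 = $47.88 + $75.6 = $123.48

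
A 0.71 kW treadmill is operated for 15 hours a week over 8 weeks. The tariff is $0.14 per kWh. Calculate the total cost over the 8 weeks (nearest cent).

$11.93

Runtime = 15 h/week × 8 weeks = 120 h
Energy = 0.71 kW × 120 h = 85.2 kWh
Cost = 85.2 kWh × $0.14/kWh = $11.93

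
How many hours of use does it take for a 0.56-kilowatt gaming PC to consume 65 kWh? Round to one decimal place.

116.1 h

Hours = 65 kWh ÷ 0.56 kW = 116.1 h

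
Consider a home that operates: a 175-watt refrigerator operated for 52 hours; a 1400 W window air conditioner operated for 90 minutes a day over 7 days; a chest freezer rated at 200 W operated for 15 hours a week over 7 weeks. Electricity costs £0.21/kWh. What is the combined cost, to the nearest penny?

£9.41

refrigerator: 0.175 kW × 52 h = 9.1 kWh
window air conditioner: Runtime = 90 min × 7 = 630 min = 10.5 h
window air conditioner: 1.4 kW × 10.5 h = 14.7 kWh
chest freezer: Runtime = 15 h/week × 7 weeks = 105 h
chest freezer: 0.2 kW × 105 h = 21 kWh
Total energy = 44.8 kWh
Cost = 44.8 × £0.21 = £9.41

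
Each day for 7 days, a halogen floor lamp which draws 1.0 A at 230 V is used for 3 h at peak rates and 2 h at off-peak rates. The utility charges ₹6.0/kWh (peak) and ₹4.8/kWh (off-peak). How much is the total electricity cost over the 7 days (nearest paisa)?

₹44.44

Power = 1.0 A × 230 V = 230 W = 0.23 kW
Peak energy = 0.23 kW × 3 h × 7 = 4.83 kWh
Off-peak energy = 0.23 kW × 2 h × 7 = 3.22 kWh
Cost = 4.83 × ₹6.0 + 3.22 × ₹4.8 = ₹28.98 + ₹15.456 = ₹44.44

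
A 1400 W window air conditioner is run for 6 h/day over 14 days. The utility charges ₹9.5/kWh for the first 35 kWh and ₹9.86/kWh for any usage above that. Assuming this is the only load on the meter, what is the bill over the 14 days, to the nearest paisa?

₹1146.94

Runtime = 6 h/day × 14 days = 84 h
Energy = 1.4 kW × 84 h = 117.6 kWh
Tier 1 (0–35 kWh): 35 × ₹9.5 = ₹332.5
Above 35 kWh: 82.6 × ₹9.86 = ₹814.436
Bill = ₹1146.94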